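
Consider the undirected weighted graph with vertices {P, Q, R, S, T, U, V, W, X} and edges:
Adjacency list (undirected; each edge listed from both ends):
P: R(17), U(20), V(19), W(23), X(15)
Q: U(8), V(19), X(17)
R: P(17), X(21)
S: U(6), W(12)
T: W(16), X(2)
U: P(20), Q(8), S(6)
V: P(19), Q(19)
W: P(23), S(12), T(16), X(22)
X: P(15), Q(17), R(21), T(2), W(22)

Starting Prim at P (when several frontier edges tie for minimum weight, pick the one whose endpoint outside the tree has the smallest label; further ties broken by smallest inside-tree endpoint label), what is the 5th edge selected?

Prim's algorithm from P:
Step 1: cheapest edge leaving the tree is P X (15); add X.
Step 2: cheapest edge leaving the tree is T X (2); add T.
Step 3: cheapest edge leaving the tree is T W (16); add W.
Step 4: cheapest edge leaving the tree is S W (12); add S.
Step 5: cheapest edge leaving the tree is S U (6); add U.
Step 6: cheapest edge leaving the tree is Q U (8); add Q.
Step 7: cheapest edge leaving the tree is P R (17); add R.
Step 8: cheapest edge leaving the tree is P V (19); add V.
The 5th edge added is S U.

S-U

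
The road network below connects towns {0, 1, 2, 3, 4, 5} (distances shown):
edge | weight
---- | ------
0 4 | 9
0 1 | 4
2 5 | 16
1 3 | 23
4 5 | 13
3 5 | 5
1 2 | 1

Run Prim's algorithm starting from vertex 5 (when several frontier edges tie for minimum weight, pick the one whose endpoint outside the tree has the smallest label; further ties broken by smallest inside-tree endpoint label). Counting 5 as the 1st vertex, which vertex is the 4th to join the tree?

Prim, starting at 5.
Step 1: cheapest edge leaving the tree is 3 5 (5); add 3.
Step 2: cheapest edge leaving the tree is 4 5 (13); add 4.
Step 3: cheapest edge leaving the tree is 0 4 (9); add 0.
Step 4: cheapest edge leaving the tree is 0 1 (4); add 1.
Step 5: cheapest edge leaving the tree is 1 2 (1); add 2.
Vertex order: 5, 3, 4, 0, 1, 2. The 4th vertex is 0.

0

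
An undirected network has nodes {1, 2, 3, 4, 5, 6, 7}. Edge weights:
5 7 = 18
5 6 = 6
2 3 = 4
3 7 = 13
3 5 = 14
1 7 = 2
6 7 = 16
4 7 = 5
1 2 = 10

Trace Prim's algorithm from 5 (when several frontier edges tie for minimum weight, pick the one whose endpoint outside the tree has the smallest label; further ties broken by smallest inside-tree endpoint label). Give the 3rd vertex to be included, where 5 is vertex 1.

3

Prim, starting at 5.
Step 1: frontier [5 6 6, 3 5 14, 5 7 18] → take 5 6 (6); add 6.
Step 2: frontier [3 5 14, 5 7 18, 6 7 16] → take 3 5 (14); add 3.
Step 3: frontier [2 3 4, 3 7 13, 5 7 18, 6 7 16] → take 2 3 (4); add 2.
Step 4: frontier [1 2 10, 3 7 13, 5 7 18, 6 7 16] → take 1 2 (10); add 1.
Step 5: frontier [1 7 2, 3 7 13, 5 7 18, 6 7 16] → take 1 7 (2); add 7.
Step 6: frontier [4 7 5] → take 4 7 (5); add 4.
Vertex order: 5, 6, 3, 2, 1, 7, 4. The 3rd vertex is 3.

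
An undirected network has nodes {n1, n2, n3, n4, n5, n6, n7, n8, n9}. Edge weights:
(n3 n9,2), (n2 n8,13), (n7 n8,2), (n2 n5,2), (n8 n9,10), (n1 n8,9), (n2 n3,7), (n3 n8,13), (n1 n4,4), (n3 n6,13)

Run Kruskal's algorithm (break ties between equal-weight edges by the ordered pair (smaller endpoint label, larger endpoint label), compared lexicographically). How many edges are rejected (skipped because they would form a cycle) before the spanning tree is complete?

Kruskal's algorithm — process edges by increasing weight (ties by edge label):
n2 n5 (2): add — endpoints in different components.
n3 n9 (2): add — endpoints in different components.
n7 n8 (2): add — endpoints in different components.
n1 n4 (4): add — endpoints in different components.
n2 n3 (7): add — endpoints in different components.
n1 n8 (9): add — endpoints in different components.
n8 n9 (10): add — endpoints in different components.
n2 n8 (13): skip — n8 and n2 already connected.
n3 n6 (13): add — endpoints in different components.
Edges rejected before the tree was complete: 1.

1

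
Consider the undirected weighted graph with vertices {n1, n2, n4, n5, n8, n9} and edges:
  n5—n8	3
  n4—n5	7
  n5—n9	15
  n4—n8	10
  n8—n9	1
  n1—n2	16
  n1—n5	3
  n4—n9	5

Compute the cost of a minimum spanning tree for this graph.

Sort edges by weight, then run Kruskal:
n8—n9 (1): add — endpoints in different components.
n1—n5 (3): add — endpoints in different components.
n5—n8 (3): add — endpoints in different components.
n4—n9 (5): add — endpoints in different components.
n4—n5 (7): skip — n5 and n4 already connected.
n4—n8 (10): skip — n8 and n4 already connected.
n5—n9 (15): skip — n9 and n5 already connected.
n1—n2 (16): add — endpoints in different components.
MST edges: n8—n9, n1—n5, n5—n8, n4—n9, n1—n2; total weight 1+3+3+5+16 = 28.

28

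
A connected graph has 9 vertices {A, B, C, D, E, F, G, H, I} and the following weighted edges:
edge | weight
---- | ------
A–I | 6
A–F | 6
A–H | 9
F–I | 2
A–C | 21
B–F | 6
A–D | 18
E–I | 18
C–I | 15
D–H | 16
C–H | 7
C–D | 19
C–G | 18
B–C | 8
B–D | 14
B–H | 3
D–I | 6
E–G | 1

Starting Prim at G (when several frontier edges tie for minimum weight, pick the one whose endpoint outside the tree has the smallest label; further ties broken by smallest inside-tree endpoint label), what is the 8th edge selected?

D-I

Grow the tree from G using Prim:
Step 1: cheapest edge leaving the tree is E–G (1); add E.
Step 2: cheapest edge leaving the tree is C–G (18); add C.
Step 3: cheapest edge leaving the tree is C–H (7); add H.
Step 4: cheapest edge leaving the tree is B–H (3); add B.
Step 5: cheapest edge leaving the tree is B–F (6); add F.
Step 6: cheapest edge leaving the tree is F–I (2); add I.
Step 7: cheapest edge leaving the tree is A–F (6); add A.
Step 8: cheapest edge leaving the tree is D–I (6); add D.
The 8th edge added is D–I.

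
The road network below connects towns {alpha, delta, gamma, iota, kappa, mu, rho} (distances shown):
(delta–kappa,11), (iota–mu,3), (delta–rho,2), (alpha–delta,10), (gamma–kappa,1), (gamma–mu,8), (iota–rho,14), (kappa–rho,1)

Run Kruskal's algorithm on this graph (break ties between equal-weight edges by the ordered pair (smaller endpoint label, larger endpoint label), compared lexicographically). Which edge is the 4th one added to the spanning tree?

Kruskal: consider edges lightest-first.
gamma–kappa (1): add. Components now {gamma,kappa} {alpha} {iota} {rho} {delta} {mu}
kappa–rho (1): add. Components now {gamma,kappa,rho} {alpha} {iota} {delta} {mu}
delta–rho (2): add. Components now {delta,gamma,kappa,rho} {alpha} {iota} {mu}
iota–mu (3): add. Components now {delta,gamma,kappa,rho} {alpha} {iota,mu}
gamma–mu (8): add. Components now {delta,gamma,iota,kappa,mu,rho} {alpha}
alpha–delta (10): add. Components now {alpha,delta,gamma,iota,kappa,mu,rho}
The 4th edge added is iota–mu.

iota-mu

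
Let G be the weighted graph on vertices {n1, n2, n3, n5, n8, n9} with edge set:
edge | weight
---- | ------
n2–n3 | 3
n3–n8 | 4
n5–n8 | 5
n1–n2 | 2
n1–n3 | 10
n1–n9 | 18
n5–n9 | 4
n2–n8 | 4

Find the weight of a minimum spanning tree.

18

Kruskal: consider edges lightest-first.
n1–n2 (2): add. Components now {n9} {n5} {n3} {n1,n2} {n8}
n2–n3 (3): add. Components now {n9} {n5} {n1,n2,n3} {n8}
n2–n8 (4): add. Components now {n9} {n5} {n1,n2,n3,n8}
n3–n8 (4): skip — n3 and n8 already connected.
n5–n9 (4): add. Components now {n5,n9} {n1,n2,n3,n8}
n5–n8 (5): add. Components now {n1,n2,n3,n5,n8,n9}
MST edges: n1–n2, n2–n3, n2–n8, n5–n9, n5–n8; total weight 2+3+4+4+5 = 18.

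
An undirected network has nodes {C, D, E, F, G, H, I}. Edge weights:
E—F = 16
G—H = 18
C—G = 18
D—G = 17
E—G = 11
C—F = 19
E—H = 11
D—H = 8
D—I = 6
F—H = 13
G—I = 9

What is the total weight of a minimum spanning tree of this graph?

65

Grow the tree from G using Prim:
Step 1: cheapest edge leaving the tree is G—I (9); add I.
Step 2: cheapest edge leaving the tree is D—I (6); add D.
Step 3: cheapest edge leaving the tree is D—H (8); add H.
Step 4: cheapest edge leaving the tree is E—G (11); add E.
Step 5: cheapest edge leaving the tree is F—H (13); add F.
Step 6: cheapest edge leaving the tree is C—G (18); add C.
MST edges: G—I, D—I, D—H, E—G, F—H, C—G; total weight 9+6+8+11+13+18 = 65.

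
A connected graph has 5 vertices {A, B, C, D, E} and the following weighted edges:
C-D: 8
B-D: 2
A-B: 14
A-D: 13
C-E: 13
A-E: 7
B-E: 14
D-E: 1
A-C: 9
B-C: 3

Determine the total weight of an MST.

Sort edges by weight, then run Kruskal:
D-E (1): add. Components now {A} {B} {C} {D,E}
B-D (2): add. Components now {A} {B,D,E} {C}
B-C (3): add. Components now {A} {B,C,D,E}
A-E (7): add. Components now {A,B,C,D,E}
MST edges: D-E, B-D, B-C, A-E; total weight 1+2+3+7 = 13.

13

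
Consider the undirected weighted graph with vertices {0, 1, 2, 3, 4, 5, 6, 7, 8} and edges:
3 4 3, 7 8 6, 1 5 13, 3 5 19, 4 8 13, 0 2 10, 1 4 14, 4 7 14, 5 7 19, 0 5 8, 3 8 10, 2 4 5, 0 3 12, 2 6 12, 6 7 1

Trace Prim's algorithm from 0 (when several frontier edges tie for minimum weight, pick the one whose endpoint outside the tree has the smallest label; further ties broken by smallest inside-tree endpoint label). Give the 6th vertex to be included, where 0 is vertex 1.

8

Prim's algorithm from 0:
Step 1: cheapest edge leaving the tree is 0 5 (8); add 5.
Step 2: cheapest edge leaving the tree is 0 2 (10); add 2.
Step 3: cheapest edge leaving the tree is 2 4 (5); add 4.
Step 4: cheapest edge leaving the tree is 3 4 (3); add 3.
Step 5: cheapest edge leaving the tree is 3 8 (10); add 8.
Step 6: cheapest edge leaving the tree is 7 8 (6); add 7.
Step 7: cheapest edge leaving the tree is 6 7 (1); add 6.
Step 8: cheapest edge leaving the tree is 1 5 (13); add 1.
Vertex order: 0, 5, 2, 4, 3, 8, 7, 6, 1. The 6th vertex is 8.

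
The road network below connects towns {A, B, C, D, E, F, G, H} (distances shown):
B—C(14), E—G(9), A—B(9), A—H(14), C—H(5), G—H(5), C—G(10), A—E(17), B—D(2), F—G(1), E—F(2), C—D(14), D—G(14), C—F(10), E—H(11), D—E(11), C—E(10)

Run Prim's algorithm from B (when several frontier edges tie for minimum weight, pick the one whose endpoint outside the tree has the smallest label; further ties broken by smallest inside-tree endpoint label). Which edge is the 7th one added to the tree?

Prim's algorithm from B:
Step 1: cheapest edge leaving the tree is B—D (2); add D.
Step 2: cheapest edge leaving the tree is A—B (9); add A.
Step 3: cheapest edge leaving the tree is D—E (11); add E.
Step 4: cheapest edge leaving the tree is E—F (2); add F.
Step 5: cheapest edge leaving the tree is F—G (1); add G.
Step 6: cheapest edge leaving the tree is G—H (5); add H.
Step 7: cheapest edge leaving the tree is C—H (5); add C.
The 7th edge added is C—H.

C-H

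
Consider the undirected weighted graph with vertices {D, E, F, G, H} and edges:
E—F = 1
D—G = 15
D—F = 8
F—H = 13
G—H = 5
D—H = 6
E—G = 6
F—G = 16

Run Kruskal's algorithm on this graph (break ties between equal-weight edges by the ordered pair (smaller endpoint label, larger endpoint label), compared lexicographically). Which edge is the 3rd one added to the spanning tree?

Kruskal: consider edges lightest-first.
E—F (1): add. Components now {D} {E,F} {G} {H}
G—H (5): add. Components now {D} {E,F} {G,H}
D—H (6): add. Components now {D,G,H} {E,F}
E—G (6): add. Components now {D,E,F,G,H}
The 3rd edge added is D—H.

D-H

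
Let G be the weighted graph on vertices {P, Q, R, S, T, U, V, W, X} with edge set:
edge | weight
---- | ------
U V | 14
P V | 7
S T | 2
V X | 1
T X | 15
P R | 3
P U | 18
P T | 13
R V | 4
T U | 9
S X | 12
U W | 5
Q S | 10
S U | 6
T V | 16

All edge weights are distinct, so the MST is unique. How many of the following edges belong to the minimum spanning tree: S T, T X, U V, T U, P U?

Kruskal's algorithm — process edges by increasing weight (ties by edge label):
V X (1): add — endpoints in different components.
S T (2): add — endpoints in different components.
P R (3): add — endpoints in different components.
R V (4): add — endpoints in different components.
U W (5): add — endpoints in different components.
S U (6): add — endpoints in different components.
P V (7): skip — V and P already connected.
T U (9): skip — U and T already connected.
Q S (10): add — endpoints in different components.
S X (12): add — endpoints in different components.
MST edge set: {V X, S T, P R, R V, U W, S U, Q S, S X}.
Of the listed edges, {S T} are in the MST → 1.

1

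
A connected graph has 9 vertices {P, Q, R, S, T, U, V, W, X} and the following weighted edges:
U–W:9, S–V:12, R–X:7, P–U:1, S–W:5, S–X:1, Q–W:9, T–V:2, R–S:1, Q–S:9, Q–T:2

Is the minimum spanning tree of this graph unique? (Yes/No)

No

Sort edges by weight, then run Kruskal:
P–U (1): add — endpoints in different components.
R–S (1): add — endpoints in different components.
S–X (1): add — endpoints in different components.
Q–T (2): add — endpoints in different components.
T–V (2): add — endpoints in different components.
S–W (5): add — endpoints in different components.
R–X (7): skip — R and X already connected.
Q–S (9): add — endpoints in different components.
Q–W (9): skip — Q and W already connected.
U–W (9): add — endpoints in different components.
Non-tree edge Q–W has weight 9, equal to the heaviest edge on its tree cycle — swapping gives another MST of the same weight. Not unique.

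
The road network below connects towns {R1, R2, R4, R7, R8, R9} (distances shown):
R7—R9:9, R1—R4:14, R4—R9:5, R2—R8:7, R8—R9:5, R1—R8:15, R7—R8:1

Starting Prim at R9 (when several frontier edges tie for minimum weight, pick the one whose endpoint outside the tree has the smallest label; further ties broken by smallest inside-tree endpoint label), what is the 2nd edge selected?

R8-R9

Grow the tree from R9 using Prim:
Step 1: frontier [R4—R9 5, R8—R9 5, R7—R9 9] → take R4—R9 (5); add R4.
Step 2: frontier [R1—R4 14, R8—R9 5, R7—R9 9] → take R8—R9 (5); add R8.
Step 3: frontier [R1—R4 14, R7—R8 1, R2—R8 7, R1—R8 15, R7—R9 9] → take R7—R8 (1); add R7.
Step 4: frontier [R1—R4 14, R2—R8 7, R1—R8 15] → take R2—R8 (7); add R2.
Step 5: frontier [R1—R4 14, R1—R8 15] → take R1—R4 (14); add R1.
The 2nd edge added is R8—R9.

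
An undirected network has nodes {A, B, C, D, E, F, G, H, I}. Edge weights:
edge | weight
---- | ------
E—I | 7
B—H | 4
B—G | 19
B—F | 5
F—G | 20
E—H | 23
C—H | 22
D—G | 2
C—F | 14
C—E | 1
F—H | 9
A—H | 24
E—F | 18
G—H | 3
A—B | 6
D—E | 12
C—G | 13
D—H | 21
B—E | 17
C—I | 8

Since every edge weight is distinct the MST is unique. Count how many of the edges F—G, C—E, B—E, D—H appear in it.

1

Kruskal: consider edges lightest-first.
C—E (1): add — endpoints in different components.
D—G (2): add — endpoints in different components.
G—H (3): add — endpoints in different components.
B—H (4): add — endpoints in different components.
B—F (5): add — endpoints in different components.
A—B (6): add — endpoints in different components.
E—I (7): add — endpoints in different components.
C—I (8): skip — C and I already connected.
F—H (9): skip — F and H already connected.
D—E (12): add — endpoints in different components.
MST edge set: {C—E, D—G, G—H, B—H, B—F, A—B, E—I, D—E}.
Of the listed edges, {C—E} are in the MST → 1.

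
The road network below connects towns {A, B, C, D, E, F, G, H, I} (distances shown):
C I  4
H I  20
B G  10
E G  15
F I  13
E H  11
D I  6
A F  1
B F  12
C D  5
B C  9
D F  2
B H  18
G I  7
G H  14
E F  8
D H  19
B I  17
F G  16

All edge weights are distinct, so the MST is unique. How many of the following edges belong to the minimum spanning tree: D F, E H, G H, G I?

Kruskal's algorithm — process edges by increasing weight (ties by edge label):
A F (1): add — endpoints in different components.
D F (2): add — endpoints in different components.
C I (4): add — endpoints in different components.
C D (5): add — endpoints in different components.
D I (6): skip — D and I already connected.
G I (7): add — endpoints in different components.
E F (8): add — endpoints in different components.
B C (9): add — endpoints in different components.
B G (10): skip — B and G already connected.
E H (11): add — endpoints in different components.
MST edge set: {A F, D F, C I, C D, G I, E F, B C, E H}.
Of the listed edges, {D F, E H, G I} are in the MST → 3.

3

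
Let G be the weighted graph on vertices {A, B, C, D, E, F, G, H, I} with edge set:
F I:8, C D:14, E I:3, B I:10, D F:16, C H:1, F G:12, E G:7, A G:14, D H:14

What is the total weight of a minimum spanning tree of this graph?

Prim's algorithm from E:
Step 1: frontier [E I 3, E G 7] → take E I (3); add I.
Step 2: frontier [E G 7, F I 8, B I 10] → take E G (7); add G.
Step 3: frontier [F G 12, A G 14, F I 8, B I 10] → take F I (8); add F.
Step 4: frontier [D F 16, A G 14, B I 10] → take B I (10); add B.
Step 5: frontier [D F 16, A G 14] → take A G (14); add A.
Step 6: frontier [D F 16] → take D F (16); add D.
Step 7: frontier [C D 14, D H 14] → take C D (14); add C.
Step 8: frontier [C H 1, D H 14] → take C H (1); add H.
MST edges: E I, E G, F I, B I, A G, D F, C D, C H; total weight 3+7+8+10+14+16+14+1 = 73.

73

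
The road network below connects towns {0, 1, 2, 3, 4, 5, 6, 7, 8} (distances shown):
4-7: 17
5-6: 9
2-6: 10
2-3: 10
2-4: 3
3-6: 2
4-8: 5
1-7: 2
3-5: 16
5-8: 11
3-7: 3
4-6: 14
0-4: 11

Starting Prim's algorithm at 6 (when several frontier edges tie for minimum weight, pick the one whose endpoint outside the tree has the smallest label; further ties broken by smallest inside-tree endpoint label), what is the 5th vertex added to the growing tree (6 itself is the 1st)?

Prim's algorithm from 6:
Step 1: frontier [3-6 2, 5-6 9, 2-6 10, 4-6 14] → take 3-6 (2); add 3.
Step 2: frontier [3-7 3, 2-3 10, 3-5 16, 5-6 9, 2-6 10, 4-6 14] → take 3-7 (3); add 7.
Step 3: frontier [2-3 10, 3-5 16, 5-6 9, 2-6 10, 4-6 14, 1-7 2, 4-7 17] → take 1-7 (2); add 1.
Step 4: frontier [2-3 10, 3-5 16, 5-6 9, 2-6 10, 4-6 14, 4-7 17] → take 5-6 (9); add 5.
Step 5: frontier [2-3 10, 5-8 11, 2-6 10, 4-6 14, 4-7 17] → take 2-3 (10); add 2.
Step 6: frontier [2-4 3, 5-8 11, 4-6 14, 4-7 17] → take 2-4 (3); add 4.
Step 7: frontier [4-8 5, 0-4 11, 5-8 11] → take 4-8 (5); add 8.
Step 8: frontier [0-4 11] → take 0-4 (11); add 0.
Vertex order: 6, 3, 7, 1, 5, 2, 4, 8, 0. The 5th vertex is 5.

5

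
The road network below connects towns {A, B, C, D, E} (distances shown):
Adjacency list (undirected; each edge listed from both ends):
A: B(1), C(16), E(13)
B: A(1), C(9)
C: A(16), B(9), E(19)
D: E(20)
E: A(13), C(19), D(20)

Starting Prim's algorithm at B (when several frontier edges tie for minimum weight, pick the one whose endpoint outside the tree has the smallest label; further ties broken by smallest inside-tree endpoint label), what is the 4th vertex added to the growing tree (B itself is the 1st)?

Prim, starting at B.
Step 1: frontier [A—B 1, B—C 9] → take A—B (1); add A.
Step 2: frontier [A—E 13, A—C 16, B—C 9] → take B—C (9); add C.
Step 3: frontier [A—E 13, C—E 19] → take A—E (13); add E.
Step 4: frontier [D—E 20] → take D—E (20); add D.
Vertex order: B, A, C, E, D. The 4th vertex is E.

E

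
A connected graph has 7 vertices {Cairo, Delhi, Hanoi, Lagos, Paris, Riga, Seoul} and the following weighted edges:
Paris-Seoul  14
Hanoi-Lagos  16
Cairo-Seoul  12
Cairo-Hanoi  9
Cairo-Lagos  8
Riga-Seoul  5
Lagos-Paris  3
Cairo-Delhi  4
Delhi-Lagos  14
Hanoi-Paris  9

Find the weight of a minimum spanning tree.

Kruskal's algorithm — process edges by increasing weight (ties by edge label):
Lagos-Paris (3): add. Components now {Lagos,Paris} {Delhi} {Seoul} {Cairo} {Riga} {Hanoi}
Cairo-Delhi (4): add. Components now {Lagos,Paris} {Cairo,Delhi} {Seoul} {Riga} {Hanoi}
Riga-Seoul (5): add. Components now {Lagos,Paris} {Cairo,Delhi} {Riga,Seoul} {Hanoi}
Cairo-Lagos (8): add. Components now {Cairo,Delhi,Lagos,Paris} {Riga,Seoul} {Hanoi}
Cairo-Hanoi (9): add. Components now {Cairo,Delhi,Hanoi,Lagos,Paris} {Riga,Seoul}
Hanoi-Paris (9): skip — Paris and Hanoi already connected.
Cairo-Seoul (12): add. Components now {Cairo,Delhi,Hanoi,Lagos,Paris,Riga,Seoul}
MST edges: Lagos-Paris, Cairo-Delhi, Riga-Seoul, Cairo-Lagos, Cairo-Hanoi, Cairo-Seoul; total weight 3+4+5+8+9+12 = 41.

41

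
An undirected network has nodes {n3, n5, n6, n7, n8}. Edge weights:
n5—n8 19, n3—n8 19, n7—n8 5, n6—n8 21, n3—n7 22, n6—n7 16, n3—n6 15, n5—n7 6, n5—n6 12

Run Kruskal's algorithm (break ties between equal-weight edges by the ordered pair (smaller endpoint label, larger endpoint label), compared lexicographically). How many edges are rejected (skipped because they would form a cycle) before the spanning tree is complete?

Kruskal's algorithm — process edges by increasing weight (ties by edge label):
n7—n8 (5): add — endpoints in different components.
n5—n7 (6): add — endpoints in different components.
n5—n6 (12): add — endpoints in different components.
n3—n6 (15): add — endpoints in different components.
Edges rejected before the tree was complete: 0.

0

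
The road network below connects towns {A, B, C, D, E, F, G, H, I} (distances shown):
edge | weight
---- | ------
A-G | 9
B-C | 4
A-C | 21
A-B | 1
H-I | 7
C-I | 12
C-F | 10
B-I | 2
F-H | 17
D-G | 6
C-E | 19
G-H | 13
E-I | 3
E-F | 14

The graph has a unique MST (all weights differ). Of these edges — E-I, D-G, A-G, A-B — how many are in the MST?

4

Kruskal: consider edges lightest-first.
A-B (1): add — endpoints in different components.
B-I (2): add — endpoints in different components.
E-I (3): add — endpoints in different components.
B-C (4): add — endpoints in different components.
D-G (6): add — endpoints in different components.
H-I (7): add — endpoints in different components.
A-G (9): add — endpoints in different components.
C-F (10): add — endpoints in different components.
MST edge set: {A-B, B-I, E-I, B-C, D-G, H-I, A-G, C-F}.
Of the listed edges, {E-I, D-G, A-G, A-B} are in the MST → 4.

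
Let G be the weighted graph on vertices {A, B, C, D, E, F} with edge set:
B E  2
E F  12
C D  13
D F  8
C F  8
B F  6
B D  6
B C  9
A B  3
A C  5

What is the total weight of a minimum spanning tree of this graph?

22

Grow the tree from F using Prim:
Step 1: frontier [B F 6, C F 8, D F 8, E F 12] → take B F (6); add B.
Step 2: frontier [B E 2, A B 3, B D 6, B C 9, C F 8, D F 8, E F 12] → take B E (2); add E.
Step 3: frontier [A B 3, B D 6, B C 9, C F 8, D F 8] → take A B (3); add A.
Step 4: frontier [A C 5, B D 6, B C 9, C F 8, D F 8] → take A C (5); add C.
Step 5: frontier [B D 6, C D 13, D F 8] → take B D (6); add D.
MST edges: B F, B E, A B, A C, B D; total weight 6+2+3+5+6 = 22.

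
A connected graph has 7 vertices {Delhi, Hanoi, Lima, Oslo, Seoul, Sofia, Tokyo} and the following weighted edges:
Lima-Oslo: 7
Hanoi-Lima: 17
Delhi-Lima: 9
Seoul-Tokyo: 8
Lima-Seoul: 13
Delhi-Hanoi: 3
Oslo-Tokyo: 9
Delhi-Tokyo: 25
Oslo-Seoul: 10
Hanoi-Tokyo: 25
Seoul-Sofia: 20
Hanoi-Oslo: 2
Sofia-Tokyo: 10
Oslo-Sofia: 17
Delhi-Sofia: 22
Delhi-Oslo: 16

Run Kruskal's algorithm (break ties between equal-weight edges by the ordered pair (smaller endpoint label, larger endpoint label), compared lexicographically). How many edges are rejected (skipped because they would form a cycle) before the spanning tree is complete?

Kruskal's algorithm — process edges by increasing weight (ties by edge label):
Hanoi-Oslo (2): add — endpoints in different components.
Delhi-Hanoi (3): add — endpoints in different components.
Lima-Oslo (7): add — endpoints in different components.
Seoul-Tokyo (8): add — endpoints in different components.
Delhi-Lima (9): skip — Delhi and Lima already connected.
Oslo-Tokyo (9): add — endpoints in different components.
Oslo-Seoul (10): skip — Oslo and Seoul already connected.
Sofia-Tokyo (10): add — endpoints in different components.
Edges rejected before the tree was complete: 2.

2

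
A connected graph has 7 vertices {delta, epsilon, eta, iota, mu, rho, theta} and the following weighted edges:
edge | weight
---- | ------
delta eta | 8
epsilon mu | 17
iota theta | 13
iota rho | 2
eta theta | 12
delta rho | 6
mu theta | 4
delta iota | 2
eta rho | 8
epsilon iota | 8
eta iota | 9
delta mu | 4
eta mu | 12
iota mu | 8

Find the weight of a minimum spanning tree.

Kruskal: consider edges lightest-first.
delta iota (2): add — endpoints in different components.
iota rho (2): add — endpoints in different components.
delta mu (4): add — endpoints in different components.
mu theta (4): add — endpoints in different components.
delta rho (6): skip — delta and rho already connected.
delta eta (8): add — endpoints in different components.
epsilon iota (8): add — endpoints in different components.
MST edges: delta iota, iota rho, delta mu, mu theta, delta eta, epsilon iota; total weight 2+2+4+4+8+8 = 28.

28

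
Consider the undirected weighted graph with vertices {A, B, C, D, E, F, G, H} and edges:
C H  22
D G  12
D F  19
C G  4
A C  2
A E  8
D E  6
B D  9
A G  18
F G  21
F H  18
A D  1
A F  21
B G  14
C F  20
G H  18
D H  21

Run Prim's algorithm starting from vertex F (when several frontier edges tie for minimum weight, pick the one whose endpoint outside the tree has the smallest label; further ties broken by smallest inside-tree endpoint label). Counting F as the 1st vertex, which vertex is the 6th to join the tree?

Grow the tree from F using Prim:
Step 1: cheapest edge leaving the tree is F H (18); add H.
Step 2: cheapest edge leaving the tree is G H (18); add G.
Step 3: cheapest edge leaving the tree is C G (4); add C.
Step 4: cheapest edge leaving the tree is A C (2); add A.
Step 5: cheapest edge leaving the tree is A D (1); add D.
Step 6: cheapest edge leaving the tree is D E (6); add E.
Step 7: cheapest edge leaving the tree is B D (9); add B.
Vertex order: F, H, G, C, A, D, E, B. The 6th vertex is D.

D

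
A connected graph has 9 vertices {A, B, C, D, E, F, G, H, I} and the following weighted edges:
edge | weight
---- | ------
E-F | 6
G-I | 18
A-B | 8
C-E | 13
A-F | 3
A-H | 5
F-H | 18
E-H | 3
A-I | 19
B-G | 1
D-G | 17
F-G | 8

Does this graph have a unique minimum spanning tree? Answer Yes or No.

Sort edges by weight, then run Kruskal:
B-G (1): add — endpoints in different components.
A-F (3): add — endpoints in different components.
E-H (3): add — endpoints in different components.
A-H (5): add — endpoints in different components.
E-F (6): skip — E and F already connected.
A-B (8): add — endpoints in different components.
F-G (8): skip — F and G already connected.
C-E (13): add — endpoints in different components.
D-G (17): add — endpoints in different components.
F-H (18): skip — F and H already connected.
G-I (18): add — endpoints in different components.
Non-tree edge F-G has weight 8, equal to the heaviest edge on its tree cycle — swapping gives another MST of the same weight. Not unique.

No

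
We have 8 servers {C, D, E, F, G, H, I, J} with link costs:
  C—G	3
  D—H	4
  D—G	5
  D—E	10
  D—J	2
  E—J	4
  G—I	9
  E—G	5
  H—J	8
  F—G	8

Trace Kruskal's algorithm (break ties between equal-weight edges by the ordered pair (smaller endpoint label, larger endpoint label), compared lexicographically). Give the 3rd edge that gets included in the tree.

D-H

Sort edges by weight, then run Kruskal:
D—J (2): add — endpoints in different components.
C—G (3): add — endpoints in different components.
D—H (4): add — endpoints in different components.
E—J (4): add — endpoints in different components.
D—G (5): add — endpoints in different components.
E—G (5): skip — E and G already connected.
F—G (8): add — endpoints in different components.
H—J (8): skip — H and J already connected.
G—I (9): add — endpoints in different components.
The 3rd edge added is D—H.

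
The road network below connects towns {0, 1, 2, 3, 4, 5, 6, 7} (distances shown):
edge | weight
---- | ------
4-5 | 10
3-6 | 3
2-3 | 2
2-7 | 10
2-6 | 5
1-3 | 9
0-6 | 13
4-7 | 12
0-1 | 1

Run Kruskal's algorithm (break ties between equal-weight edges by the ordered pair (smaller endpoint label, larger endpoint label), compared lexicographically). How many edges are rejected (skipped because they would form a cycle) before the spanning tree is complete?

1

Kruskal: consider edges lightest-first.
0-1 (1): add — endpoints in different components.
2-3 (2): add — endpoints in different components.
3-6 (3): add — endpoints in different components.
2-6 (5): skip — 2 and 6 already connected.
1-3 (9): add — endpoints in different components.
2-7 (10): add — endpoints in different components.
4-5 (10): add — endpoints in different components.
4-7 (12): add — endpoints in different components.
Edges rejected before the tree was complete: 1.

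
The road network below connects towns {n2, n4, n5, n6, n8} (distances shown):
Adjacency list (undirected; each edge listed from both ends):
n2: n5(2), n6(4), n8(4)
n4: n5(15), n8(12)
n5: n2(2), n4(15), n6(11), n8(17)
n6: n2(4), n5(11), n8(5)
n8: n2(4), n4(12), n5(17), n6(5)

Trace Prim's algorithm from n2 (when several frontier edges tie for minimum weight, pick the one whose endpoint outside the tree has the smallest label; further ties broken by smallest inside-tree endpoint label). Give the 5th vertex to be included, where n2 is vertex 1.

Prim's algorithm from n2:
Step 1: frontier [n2-n5 2, n2-n6 4, n2-n8 4] → take n2-n5 (2); add n5.
Step 2: frontier [n2-n6 4, n2-n8 4, n5-n6 11, n4-n5 15, n5-n8 17] → take n2-n6 (4); add n6.
Step 3: frontier [n2-n8 4, n4-n5 15, n5-n8 17, n6-n8 5] → take n2-n8 (4); add n8.
Step 4: frontier [n4-n5 15, n4-n8 12] → take n4-n8 (12); add n4.
Vertex order: n2, n5, n6, n8, n4. The 5th vertex is n4.

n4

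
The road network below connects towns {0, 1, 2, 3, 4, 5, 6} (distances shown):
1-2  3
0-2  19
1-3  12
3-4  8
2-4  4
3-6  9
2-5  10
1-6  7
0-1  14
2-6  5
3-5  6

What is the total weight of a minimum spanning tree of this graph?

Kruskal's algorithm — process edges by increasing weight (ties by edge label):
1-2 (3): add. Components now {0} {1,2} {3} {4} {5} {6}
2-4 (4): add. Components now {0} {1,2,4} {3} {5} {6}
2-6 (5): add. Components now {0} {1,2,4,6} {3} {5}
3-5 (6): add. Components now {0} {1,2,4,6} {3,5}
1-6 (7): skip — 1 and 6 already connected.
3-4 (8): add. Components now {0} {1,2,3,4,5,6}
3-6 (9): skip — 3 and 6 already connected.
2-5 (10): skip — 2 and 5 already connected.
1-3 (12): skip — 1 and 3 already connected.
0-1 (14): add. Components now {0,1,2,3,4,5,6}
MST edges: 1-2, 2-4, 2-6, 3-5, 3-4, 0-1; total weight 3+4+5+6+8+14 = 40.

40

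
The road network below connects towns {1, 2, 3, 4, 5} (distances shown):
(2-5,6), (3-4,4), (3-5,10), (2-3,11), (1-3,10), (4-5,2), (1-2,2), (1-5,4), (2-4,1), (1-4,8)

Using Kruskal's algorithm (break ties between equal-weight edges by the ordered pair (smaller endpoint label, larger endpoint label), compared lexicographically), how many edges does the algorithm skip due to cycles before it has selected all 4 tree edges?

1

Kruskal's algorithm — process edges by increasing weight (ties by edge label):
2-4 (1): add — endpoints in different components.
1-2 (2): add — endpoints in different components.
4-5 (2): add — endpoints in different components.
1-5 (4): skip — 1 and 5 already connected.
3-4 (4): add — endpoints in different components.
Edges rejected before the tree was complete: 1.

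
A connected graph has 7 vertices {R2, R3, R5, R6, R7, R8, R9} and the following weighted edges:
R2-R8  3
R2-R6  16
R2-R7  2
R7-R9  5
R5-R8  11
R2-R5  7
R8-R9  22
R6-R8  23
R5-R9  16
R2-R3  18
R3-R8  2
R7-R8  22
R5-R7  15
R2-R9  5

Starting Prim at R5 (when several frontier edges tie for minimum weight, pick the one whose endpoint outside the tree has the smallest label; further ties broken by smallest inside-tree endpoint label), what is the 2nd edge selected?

R2-R7

Prim's algorithm from R5:
Step 1: frontier [R2-R5 7, R5-R8 11, R5-R7 15, R5-R9 16] → take R2-R5 (7); add R2.
Step 2: frontier [R2-R7 2, R2-R8 3, R2-R9 5, R2-R6 16, R2-R3 18, R5-R8 11, R5-R7 15, R5-R9 16] → take R2-R7 (2); add R7.
Step 3: frontier [R2-R8 3, R2-R9 5, R2-R6 16, R2-R3 18, R5-R8 11, R5-R9 16, R7-R9 5, R7-R8 22] → take R2-R8 (3); add R8.
Step 4: frontier [R2-R9 5, R2-R6 16, R2-R3 18, R5-R9 16, R7-R9 5, R3-R8 2, R8-R9 22, R6-R8 23] → take R3-R8 (2); add R3.
Step 5: frontier [R2-R9 5, R2-R6 16, R5-R9 16, R7-R9 5, R8-R9 22, R6-R8 23] → take R2-R9 (5); add R9.
Step 6: frontier [R2-R6 16, R6-R8 23] → take R2-R6 (16); add R6.
The 2nd edge added is R2-R7.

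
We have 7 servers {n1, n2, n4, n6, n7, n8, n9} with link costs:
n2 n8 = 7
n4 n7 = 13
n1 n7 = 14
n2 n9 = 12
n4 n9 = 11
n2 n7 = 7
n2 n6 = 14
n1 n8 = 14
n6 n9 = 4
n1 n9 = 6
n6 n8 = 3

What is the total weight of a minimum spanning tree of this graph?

Kruskal's algorithm — process edges by increasing weight (ties by edge label):
n6 n8 (3): add. Components now {n2} {n1} {n9} {n6,n8} {n4} {n7}
n6 n9 (4): add. Components now {n2} {n1} {n6,n8,n9} {n4} {n7}
n1 n9 (6): add. Components now {n2} {n1,n6,n8,n9} {n4} {n7}
n2 n7 (7): add. Components now {n2,n7} {n1,n6,n8,n9} {n4}
n2 n8 (7): add. Components now {n1,n2,n6,n7,n8,n9} {n4}
n4 n9 (11): add. Components now {n1,n2,n4,n6,n7,n8,n9}
MST edges: n6 n8, n6 n9, n1 n9, n2 n7, n2 n8, n4 n9; total weight 3+4+6+7+7+11 = 38.

38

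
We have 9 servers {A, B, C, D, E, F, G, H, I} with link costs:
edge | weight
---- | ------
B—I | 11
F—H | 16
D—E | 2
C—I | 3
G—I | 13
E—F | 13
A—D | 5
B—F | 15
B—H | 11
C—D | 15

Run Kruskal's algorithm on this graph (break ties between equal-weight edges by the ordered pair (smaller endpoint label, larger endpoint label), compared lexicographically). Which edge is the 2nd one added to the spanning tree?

Sort edges by weight, then run Kruskal:
D—E (2): add — endpoints in different components.
C—I (3): add — endpoints in different components.
A—D (5): add — endpoints in different components.
B—H (11): add — endpoints in different components.
B—I (11): add — endpoints in different components.
E—F (13): add — endpoints in different components.
G—I (13): add — endpoints in different components.
B—F (15): add — endpoints in different components.
The 2nd edge added is C—I.

C-I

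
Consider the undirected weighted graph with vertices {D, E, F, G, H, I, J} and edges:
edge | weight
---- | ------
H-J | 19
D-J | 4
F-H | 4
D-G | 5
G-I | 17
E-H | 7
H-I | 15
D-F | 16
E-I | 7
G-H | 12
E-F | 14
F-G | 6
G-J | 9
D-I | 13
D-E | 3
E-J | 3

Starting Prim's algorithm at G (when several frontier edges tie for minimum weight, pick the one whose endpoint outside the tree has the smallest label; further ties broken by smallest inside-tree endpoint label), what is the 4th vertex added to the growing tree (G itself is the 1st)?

Prim, starting at G.
Step 1: cheapest edge leaving the tree is D-G (5); add D.
Step 2: cheapest edge leaving the tree is D-E (3); add E.
Step 3: cheapest edge leaving the tree is E-J (3); add J.
Step 4: cheapest edge leaving the tree is F-G (6); add F.
Step 5: cheapest edge leaving the tree is F-H (4); add H.
Step 6: cheapest edge leaving the tree is E-I (7); add I.
Vertex order: G, D, E, J, F, H, I. The 4th vertex is J.

J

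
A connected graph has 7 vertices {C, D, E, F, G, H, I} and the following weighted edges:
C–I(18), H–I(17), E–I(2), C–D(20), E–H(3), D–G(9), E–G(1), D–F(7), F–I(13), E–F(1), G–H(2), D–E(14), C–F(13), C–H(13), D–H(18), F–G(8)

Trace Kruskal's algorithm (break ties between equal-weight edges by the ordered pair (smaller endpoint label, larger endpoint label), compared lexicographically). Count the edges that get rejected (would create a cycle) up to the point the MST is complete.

Sort edges by weight, then run Kruskal:
E–F (1): add — endpoints in different components.
E–G (1): add — endpoints in different components.
E–I (2): add — endpoints in different components.
G–H (2): add — endpoints in different components.
E–H (3): skip — E and H already connected.
D–F (7): add — endpoints in different components.
F–G (8): skip — F and G already connected.
D–G (9): skip — D and G already connected.
C–F (13): add — endpoints in different components.
Edges rejected before the tree was complete: 3.

3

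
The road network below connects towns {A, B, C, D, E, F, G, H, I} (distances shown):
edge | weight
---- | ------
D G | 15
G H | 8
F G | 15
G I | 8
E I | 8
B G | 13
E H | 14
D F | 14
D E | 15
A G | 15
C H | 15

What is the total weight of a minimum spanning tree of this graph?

96

Prim's algorithm from C:
Step 1: cheapest edge leaving the tree is C H (15); add H.
Step 2: cheapest edge leaving the tree is G H (8); add G.
Step 3: cheapest edge leaving the tree is G I (8); add I.
Step 4: cheapest edge leaving the tree is E I (8); add E.
Step 5: cheapest edge leaving the tree is B G (13); add B.
Step 6: cheapest edge leaving the tree is A G (15); add A.
Step 7: cheapest edge leaving the tree is D E (15); add D.
Step 8: cheapest edge leaving the tree is D F (14); add F.
MST edges: C H, G H, G I, E I, B G, A G, D E, D F; total weight 15+8+8+8+13+15+15+14 = 96.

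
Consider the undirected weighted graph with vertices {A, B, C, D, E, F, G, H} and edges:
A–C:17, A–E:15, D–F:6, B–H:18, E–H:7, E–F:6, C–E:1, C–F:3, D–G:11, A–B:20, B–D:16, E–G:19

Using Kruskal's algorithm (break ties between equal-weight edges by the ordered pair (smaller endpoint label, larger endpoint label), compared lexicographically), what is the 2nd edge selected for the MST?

Kruskal: consider edges lightest-first.
C–E (1): add — endpoints in different components.
C–F (3): add — endpoints in different components.
D–F (6): add — endpoints in different components.
E–F (6): skip — E and F already connected.
E–H (7): add — endpoints in different components.
D–G (11): add — endpoints in different components.
A–E (15): add — endpoints in different components.
B–D (16): add — endpoints in different components.
The 2nd edge added is C–F.

C-F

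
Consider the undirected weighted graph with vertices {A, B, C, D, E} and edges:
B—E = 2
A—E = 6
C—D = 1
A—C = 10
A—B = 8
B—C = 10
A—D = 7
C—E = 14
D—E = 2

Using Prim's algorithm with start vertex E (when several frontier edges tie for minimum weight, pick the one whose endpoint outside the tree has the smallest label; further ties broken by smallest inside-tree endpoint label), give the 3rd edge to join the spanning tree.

Prim, starting at E.
Step 1: cheapest edge leaving the tree is B—E (2); add B.
Step 2: cheapest edge leaving the tree is D—E (2); add D.
Step 3: cheapest edge leaving the tree is C—D (1); add C.
Step 4: cheapest edge leaving the tree is A—E (6); add A.
The 3rd edge added is C—D.

C-D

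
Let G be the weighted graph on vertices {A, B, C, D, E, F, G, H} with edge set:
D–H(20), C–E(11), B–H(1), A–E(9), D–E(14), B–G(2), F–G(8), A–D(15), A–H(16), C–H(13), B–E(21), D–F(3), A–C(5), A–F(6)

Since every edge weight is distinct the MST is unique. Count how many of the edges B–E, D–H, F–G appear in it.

Kruskal's algorithm — process edges by increasing weight (ties by edge label):
B–H (1): add — endpoints in different components.
B–G (2): add — endpoints in different components.
D–F (3): add — endpoints in different components.
A–C (5): add — endpoints in different components.
A–F (6): add — endpoints in different components.
F–G (8): add — endpoints in different components.
A–E (9): add — endpoints in different components.
MST edge set: {B–H, B–G, D–F, A–C, A–F, F–G, A–E}.
Of the listed edges, {F–G} are in the MST → 1.

1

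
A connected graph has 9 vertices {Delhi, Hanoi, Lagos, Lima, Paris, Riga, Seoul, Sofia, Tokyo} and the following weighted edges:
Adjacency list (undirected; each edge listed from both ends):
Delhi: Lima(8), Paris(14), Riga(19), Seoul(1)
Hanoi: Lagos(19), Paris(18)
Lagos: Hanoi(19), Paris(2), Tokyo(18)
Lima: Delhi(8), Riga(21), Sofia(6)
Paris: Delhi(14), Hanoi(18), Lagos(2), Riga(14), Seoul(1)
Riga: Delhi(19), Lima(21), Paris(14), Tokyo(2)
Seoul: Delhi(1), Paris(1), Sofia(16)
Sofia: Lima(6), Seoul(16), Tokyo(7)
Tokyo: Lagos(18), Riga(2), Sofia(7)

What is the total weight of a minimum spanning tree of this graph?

45

Prim's algorithm from Tokyo:
Step 1: cheapest edge leaving the tree is Riga-Tokyo (2); add Riga.
Step 2: cheapest edge leaving the tree is Sofia-Tokyo (7); add Sofia.
Step 3: cheapest edge leaving the tree is Lima-Sofia (6); add Lima.
Step 4: cheapest edge leaving the tree is Delhi-Lima (8); add Delhi.
Step 5: cheapest edge leaving the tree is Delhi-Seoul (1); add Seoul.
Step 6: cheapest edge leaving the tree is Paris-Seoul (1); add Paris.
Step 7: cheapest edge leaving the tree is Lagos-Paris (2); add Lagos.
Step 8: cheapest edge leaving the tree is Hanoi-Paris (18); add Hanoi.
MST edges: Riga-Tokyo, Sofia-Tokyo, Lima-Sofia, Delhi-Lima, Delhi-Seoul, Paris-Seoul, Lagos-Paris, Hanoi-Paris; total weight 2+7+6+8+1+1+2+18 = 45.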